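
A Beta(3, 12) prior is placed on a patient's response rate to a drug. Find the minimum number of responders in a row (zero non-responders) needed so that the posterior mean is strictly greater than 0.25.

After k responders and 0 non-responders the posterior is Beta(3+k, 12), with mean (3+k)/(3+12+k).
Set (3+k)/(15+k) > 0.25 and solve: k > (0.25·15 − 3)/(1 − 0.25) = 1.000.
The smallest integer exceeding 1.000 is 2.

k = 2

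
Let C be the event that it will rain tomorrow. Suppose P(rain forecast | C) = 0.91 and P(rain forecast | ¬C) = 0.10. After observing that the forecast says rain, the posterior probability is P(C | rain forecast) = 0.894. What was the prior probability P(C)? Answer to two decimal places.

P(C) = 0.48

In odds form, posterior odds = prior odds × likelihood ratio, so prior odds = posterior odds ÷ LR.
Posterior odds = 0.894/(1−0.894) = 8.4340. LR = 0.91/0.10 = 9.1000.
Prior odds = 8.4340/9.1000 = 0.9268, so P(C) = 0.9268/(1+0.9268) ≈ 0.48.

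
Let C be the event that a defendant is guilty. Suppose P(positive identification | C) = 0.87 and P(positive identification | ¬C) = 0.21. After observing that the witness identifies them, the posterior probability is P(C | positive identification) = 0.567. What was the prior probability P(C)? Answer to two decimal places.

In odds form, posterior odds = prior odds × likelihood ratio, so prior odds = posterior odds ÷ LR.
Posterior odds = 0.567/(1−0.567) = 1.3095. LR = 0.87/0.21 = 4.1429.
Prior odds = 1.3095/4.1429 = 0.3161, so P(C) = 0.3161/(1+0.3161) ≈ 0.24.

P(C) = 0.24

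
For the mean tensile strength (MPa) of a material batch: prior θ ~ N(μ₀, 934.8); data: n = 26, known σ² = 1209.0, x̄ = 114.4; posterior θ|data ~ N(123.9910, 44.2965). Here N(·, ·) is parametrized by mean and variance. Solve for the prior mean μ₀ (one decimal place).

The posterior mean is a precision-weighted average: μ_n = (τ₀μ₀ + τ_data·x̄)/(τ₀+τ_data), with τ₀=1/σ₀² and τ_data=n/σ².
Here τ₀ = 1/934.8 = 0.001070 and τ_data = 26/1209.0 = 0.021505, so τ_n = 0.022575.
Rearranging for μ₀: μ₀ = (μ_n·τ_n − τ_data·x̄)/τ₀ = (123.9910·0.022575 − 0.021505·114.4) / 0.001070 = 0.338925/0.001070 ≈ 316.8.

μ₀ = 316.8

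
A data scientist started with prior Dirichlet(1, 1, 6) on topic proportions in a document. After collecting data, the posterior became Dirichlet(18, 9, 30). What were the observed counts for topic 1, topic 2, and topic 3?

For a Dirichlet(α) prior with multinomial counts c, the posterior is Dirichlet(α + c) componentwise.
Counts are posterior − prior componentwise: 18−1=17, 9−1=8, 30−6=24.

counts (17, 8, 24)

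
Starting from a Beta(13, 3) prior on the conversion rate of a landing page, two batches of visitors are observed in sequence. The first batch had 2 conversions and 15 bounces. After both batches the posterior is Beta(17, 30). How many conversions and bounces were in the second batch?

Sequential conjugate updates are equivalent to a single update on the pooled data, so total successes = posterior α − prior α and total failures = posterior β − prior β.
Total across both batches: 17−13=4 conversions, 30−3=27 bounces.
Subtract the first batch: 4−2=2 conversions and 27−15=12 bounces.

2 conversions and 12 bounces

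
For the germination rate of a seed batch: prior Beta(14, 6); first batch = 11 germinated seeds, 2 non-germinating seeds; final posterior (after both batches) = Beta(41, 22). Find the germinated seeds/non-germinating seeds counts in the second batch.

16 germinated seeds and 14 non-germinating seeds

Sequential conjugate updates are equivalent to a single update on the pooled data, so total successes = posterior α − prior α and total failures = posterior β − prior β.
Total across both batches: 41−14=27 germinated seeds, 22−6=16 non-germinating seeds.
Subtract the first batch: 27−11=16 germinated seeds and 16−2=14 non-germinating seeds.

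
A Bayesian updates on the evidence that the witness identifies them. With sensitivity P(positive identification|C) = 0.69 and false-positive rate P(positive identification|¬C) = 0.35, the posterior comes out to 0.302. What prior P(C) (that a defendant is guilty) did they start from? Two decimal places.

P(C) = 0.18

In odds form, posterior odds = prior odds × likelihood ratio, so prior odds = posterior odds ÷ LR.
Posterior odds = 0.302/(1−0.302) = 0.4327. LR = 0.69/0.35 = 1.9714.
Prior odds = 0.4327/1.9714 = 0.2195, so P(C) = 0.2195/(1+0.2195) ≈ 0.18.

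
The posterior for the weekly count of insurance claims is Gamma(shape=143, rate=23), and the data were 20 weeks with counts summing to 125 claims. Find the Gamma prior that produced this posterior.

A Gamma(α, β) prior (rate parametrization) on a Poisson rate with n observations summing to S gives posterior Gamma(α+S, β+n).
So α = 143 − 125 = 18 and β = 23 − 20 = 3.

Gamma(shape=18, rate=3)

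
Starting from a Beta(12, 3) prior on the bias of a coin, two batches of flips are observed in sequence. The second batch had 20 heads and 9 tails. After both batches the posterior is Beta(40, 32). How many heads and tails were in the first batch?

8 heads and 20 tails

Sequential conjugate updates are equivalent to a single update on the pooled data, so total successes = posterior α − prior α and total failures = posterior β − prior β.
Total across both batches: 40−12=28 heads, 32−3=29 tails.
Subtract the second batch: 28−20=8 heads and 29−9=20 tails.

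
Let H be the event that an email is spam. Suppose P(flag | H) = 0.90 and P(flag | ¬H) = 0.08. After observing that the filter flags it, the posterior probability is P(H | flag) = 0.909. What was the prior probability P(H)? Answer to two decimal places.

P(H) = 0.47

Bayes' rule in odds form gives O(H|E) = O(H)·[P(E|H)/P(E|¬H)], hence O(H) = O(H|E)/LR.
Posterior odds = 0.909/(1−0.909) = 9.9890. LR = 0.90/0.08 = 11.2500.
Prior odds = 9.9890/11.2500 = 0.8879, so P(H) = 0.8879/(1+0.8879) ≈ 0.47.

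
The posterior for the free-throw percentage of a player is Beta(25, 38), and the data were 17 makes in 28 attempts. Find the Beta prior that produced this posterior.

Beta is conjugate to the binomial likelihood: posterior = Beta(a+s, b+f).
Subtract the data counts: 25−17=8, 38−11=27.

Beta(8, 27)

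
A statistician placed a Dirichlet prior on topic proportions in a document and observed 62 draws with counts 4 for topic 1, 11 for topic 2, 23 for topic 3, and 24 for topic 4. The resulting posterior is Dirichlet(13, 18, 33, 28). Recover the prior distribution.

For a Dirichlet(α) prior with multinomial counts c, the posterior is Dirichlet(α + c) componentwise.
Subtract each count from the matching posterior parameter: 13−4=9, 18−11=7, 33−23=10, 28−24=4.

Dirichlet(9, 7, 10, 4)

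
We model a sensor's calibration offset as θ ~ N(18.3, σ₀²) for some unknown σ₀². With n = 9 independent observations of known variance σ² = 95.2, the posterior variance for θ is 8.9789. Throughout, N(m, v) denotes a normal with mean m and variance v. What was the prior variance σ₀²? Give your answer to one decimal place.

σ₀² = 59.4

For the Normal–Normal model with known σ², precisions add: τ_n = τ₀ + n/σ².
So 1/σ₀² = 1/8.9789 − 9/95.2 = 0.111372 − 0.094538 = 0.016834.
Hence σ₀² = 1/0.016834 ≈ 59.4.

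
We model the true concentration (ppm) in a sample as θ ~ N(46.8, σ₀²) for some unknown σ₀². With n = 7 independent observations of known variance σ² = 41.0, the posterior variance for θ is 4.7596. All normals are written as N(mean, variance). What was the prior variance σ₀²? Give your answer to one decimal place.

σ₀² = 25.4

For the Normal–Normal model with known σ², precisions add: τ_n = τ₀ + n/σ².
So 1/σ₀² = 1/4.7596 − 7/41.0 = 0.210102 − 0.170732 = 0.039370.
Hence σ₀² = 1/0.039370 ≈ 25.4.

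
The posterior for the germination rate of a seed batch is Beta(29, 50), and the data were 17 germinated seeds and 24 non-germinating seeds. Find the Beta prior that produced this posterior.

Beta(12, 26)

A Beta(a, b) prior with s successes and f failures in binomial data gives a Beta(a+s, b+f) posterior.
Subtract the data counts: 29−17=12, 50−24=26.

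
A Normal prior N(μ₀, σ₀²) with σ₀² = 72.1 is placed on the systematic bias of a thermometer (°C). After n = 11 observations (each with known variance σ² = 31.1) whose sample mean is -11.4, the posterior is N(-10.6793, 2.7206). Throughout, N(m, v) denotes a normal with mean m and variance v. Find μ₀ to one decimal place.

The posterior mean is a precision-weighted average: μ_n = (τ₀μ₀ + τ_data·x̄)/(τ₀+τ_data), with τ₀=1/σ₀² and τ_data=n/σ².
Here τ₀ = 1/72.1 = 0.013870 and τ_data = 11/31.1 = 0.353698, so τ_n = 0.367568.
Rearranging for μ₀: μ₀ = (μ_n·τ_n − τ_data·x̄)/τ₀ = (-10.6793·0.367568 − 0.353698·-11.4) / 0.013870 = 0.106788/0.013870 ≈ 7.7.

μ₀ = 7.7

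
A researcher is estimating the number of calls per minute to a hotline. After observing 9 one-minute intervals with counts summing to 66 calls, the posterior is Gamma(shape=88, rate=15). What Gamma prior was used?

Gamma–Poisson conjugacy: posterior shape = α + Σxᵢ, posterior rate = β + n.
So α = 88 − 66 = 22 and β = 15 − 9 = 6.

Gamma(shape=22, rate=6)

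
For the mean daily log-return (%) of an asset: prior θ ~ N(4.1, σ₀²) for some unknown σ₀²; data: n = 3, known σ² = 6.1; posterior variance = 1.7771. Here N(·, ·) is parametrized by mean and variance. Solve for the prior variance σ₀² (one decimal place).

σ₀² = 14.1

Posterior precision equals prior precision plus data precision: 1/σ_n² = 1/σ₀² + n/σ².
So 1/σ₀² = 1/1.7771 − 3/6.1 = 0.562715 − 0.491803 = 0.070912.
Hence σ₀² = 1/0.070912 ≈ 14.1.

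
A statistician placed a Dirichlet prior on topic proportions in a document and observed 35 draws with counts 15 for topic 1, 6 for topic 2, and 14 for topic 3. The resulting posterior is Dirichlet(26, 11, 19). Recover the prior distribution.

Dirichlet(11, 5, 5)

For a Dirichlet(α) prior with multinomial counts c, the posterior is Dirichlet(α + c) componentwise.
Subtract each count from the matching posterior parameter: 26−15=11, 11−6=5, 19−14=5.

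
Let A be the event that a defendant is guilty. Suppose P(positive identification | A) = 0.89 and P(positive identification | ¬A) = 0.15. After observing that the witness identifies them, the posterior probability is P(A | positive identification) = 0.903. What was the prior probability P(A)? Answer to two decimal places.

P(A) = 0.61

Bayes' rule in odds form gives O(A|E) = O(A)·[P(E|A)/P(E|¬A)], hence O(A) = O(A|E)/LR.
Posterior odds = 0.903/(1−0.903) = 9.3093. LR = 0.89/0.15 = 5.9333.
Prior odds = 9.3093/5.9333 = 1.5690, so P(A) = 1.5690/(1+1.5690) ≈ 0.61.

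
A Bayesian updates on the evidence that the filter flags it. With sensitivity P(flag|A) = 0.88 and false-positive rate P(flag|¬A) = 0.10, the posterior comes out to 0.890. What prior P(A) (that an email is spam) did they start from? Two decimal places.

Bayes' rule in odds form gives O(A|E) = O(A)·[P(E|A)/P(E|¬A)], hence O(A) = O(A|E)/LR.
Posterior odds = 0.890/(1−0.890) = 8.0909. LR = 0.88/0.10 = 8.8000.
Prior odds = 8.0909/8.8000 = 0.9194, so P(A) = 0.9194/(1+0.9194) ≈ 0.48.

P(A) = 0.48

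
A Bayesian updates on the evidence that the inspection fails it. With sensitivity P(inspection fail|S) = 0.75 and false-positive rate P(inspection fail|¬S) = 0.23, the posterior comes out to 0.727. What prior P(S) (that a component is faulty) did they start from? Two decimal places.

In odds form, posterior odds = prior odds × likelihood ratio, so prior odds = posterior odds ÷ LR.
Posterior odds = 0.727/(1−0.727) = 2.6630. LR = 0.75/0.23 = 3.2609.
Prior odds = 2.6630/3.2609 = 0.8166, so P(S) = 0.8166/(1+0.8166) ≈ 0.45.

P(S) = 0.45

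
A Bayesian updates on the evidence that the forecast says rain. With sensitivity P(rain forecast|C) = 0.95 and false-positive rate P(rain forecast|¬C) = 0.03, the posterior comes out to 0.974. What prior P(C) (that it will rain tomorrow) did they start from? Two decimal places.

P(C) = 0.54

Bayes' rule in odds form gives O(C|E) = O(C)·[P(E|C)/P(E|¬C)], hence O(C) = O(C|E)/LR.
Posterior odds = 0.974/(1−0.974) = 37.4615. LR = 0.95/0.03 = 31.6667.
Prior odds = 37.4615/31.6667 = 1.1830, so P(C) = 1.1830/(1+1.1830) ≈ 0.54.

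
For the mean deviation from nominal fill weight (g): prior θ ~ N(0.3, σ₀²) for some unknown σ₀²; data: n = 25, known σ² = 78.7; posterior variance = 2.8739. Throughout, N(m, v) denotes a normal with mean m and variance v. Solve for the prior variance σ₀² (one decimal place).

σ₀² = 33.0

For the Normal–Normal model with known σ², precisions add: τ_n = τ₀ + n/σ².
So 1/σ₀² = 1/2.8739 − 25/78.7 = 0.347959 − 0.317662 = 0.030297.
Hence σ₀² = 1/0.030297 ≈ 33.0.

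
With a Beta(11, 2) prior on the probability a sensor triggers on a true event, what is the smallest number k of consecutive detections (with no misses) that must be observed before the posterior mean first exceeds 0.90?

k = 8

After k detections and 0 misses the posterior is Beta(11+k, 2), with mean (11+k)/(11+2+k).
Set (11+k)/(13+k) > 0.90 and solve: k > (0.90·13 − 11)/(1 − 0.90) = 7.000.
The smallest integer exceeding 7.000 is 8, and checking k=8: (19)/(21) = 0.9048 > 0.90.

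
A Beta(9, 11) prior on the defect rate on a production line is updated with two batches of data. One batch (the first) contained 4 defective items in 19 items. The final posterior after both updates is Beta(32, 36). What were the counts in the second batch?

19 defective items and 10 good items

Sequential conjugate updates are equivalent to a single update on the pooled data, so total successes = posterior α − prior α and total failures = posterior β − prior β.
Total across both batches: 32−9=23 defective items, 36−11=25 good items.
Subtract the first batch: 23−4=19 defective items and 25−15=10 good items.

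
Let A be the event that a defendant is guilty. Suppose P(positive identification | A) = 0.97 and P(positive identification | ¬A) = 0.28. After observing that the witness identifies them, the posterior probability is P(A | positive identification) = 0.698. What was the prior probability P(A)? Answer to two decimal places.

P(A) = 0.40

Bayes' rule in odds form gives O(A|E) = O(A)·[P(E|A)/P(E|¬A)], hence O(A) = O(A|E)/LR.
Posterior odds = 0.698/(1−0.698) = 2.3113. LR = 0.97/0.28 = 3.4643.
Prior odds = 2.3113/3.4643 = 0.6672, so P(A) = 0.6672/(1+0.6672) ≈ 0.40.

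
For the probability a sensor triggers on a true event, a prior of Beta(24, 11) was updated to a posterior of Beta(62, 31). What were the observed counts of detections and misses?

Under Beta–binomial conjugacy the posterior parameters are (a+s, b+f).
Match parameters: s=62−24=38, f=31−11=20.

38 detections and 20 misses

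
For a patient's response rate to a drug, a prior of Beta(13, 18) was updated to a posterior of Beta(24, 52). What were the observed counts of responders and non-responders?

11 responders and 34 non-responders

Beta is conjugate to the binomial likelihood: posterior = Beta(α+s, β+f).
Match parameters: s=24−13=11, f=52−18=34.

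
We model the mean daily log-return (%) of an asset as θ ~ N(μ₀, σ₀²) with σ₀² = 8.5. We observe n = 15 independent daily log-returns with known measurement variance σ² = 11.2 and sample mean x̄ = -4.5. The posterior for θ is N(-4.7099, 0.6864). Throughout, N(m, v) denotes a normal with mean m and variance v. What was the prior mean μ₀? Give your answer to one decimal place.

μ₀ = -7.1

With known observation variance, the Normal–Normal posterior has precision τ_n = τ₀ + n/σ² and mean μ_n = (τ₀μ₀ + (n/σ²)x̄)/τ_n.
Here τ₀ = 1/8.5 = 0.117647 and τ_data = 15/11.2 = 1.339286, so τ_n = 1.456933.
Rearranging for μ₀: μ₀ = (μ_n·τ_n − τ_data·x̄)/τ₀ = (-4.7099·1.456933 − 1.339286·-4.5) / 0.117647 = -0.835222/0.117647 ≈ -7.1.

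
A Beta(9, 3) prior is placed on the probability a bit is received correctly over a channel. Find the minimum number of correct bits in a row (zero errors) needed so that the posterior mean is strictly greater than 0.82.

k = 5

After k correct bits and 0 errors the posterior is Beta(9+k, 3), with mean (9+k)/(9+3+k).
Set (9+k)/(12+k) > 0.82 and solve: k > (0.82·12 − 9)/(1 − 0.82) = 4.667.
The smallest integer exceeding 4.667 is 5, and checking k=5: (14)/(17) = 0.8235 > 0.82.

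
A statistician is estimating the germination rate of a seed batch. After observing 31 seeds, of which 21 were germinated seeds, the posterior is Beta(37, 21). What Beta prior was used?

Beta(16, 11)

Beta is conjugate to the binomial likelihood: posterior = Beta(a+s, b+f).
Subtract the data counts: 37−21=16, 21−10=11.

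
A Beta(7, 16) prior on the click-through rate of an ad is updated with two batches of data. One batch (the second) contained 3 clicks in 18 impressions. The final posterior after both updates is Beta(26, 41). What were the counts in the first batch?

16 clicks and 10 non-clicks

Sequential conjugate updates are equivalent to a single update on the pooled data, so total successes = posterior α − prior α and total failures = posterior β − prior β.
Total across both batches: 26−7=19 clicks, 41−16=25 non-clicks.
Subtract the second batch: 19−3=16 clicks and 25−15=10 non-clicks.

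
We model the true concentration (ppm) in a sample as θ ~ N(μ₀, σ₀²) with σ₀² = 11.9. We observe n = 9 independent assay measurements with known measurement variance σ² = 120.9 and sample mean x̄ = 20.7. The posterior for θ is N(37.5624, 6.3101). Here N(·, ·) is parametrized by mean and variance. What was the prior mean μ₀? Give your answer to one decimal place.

μ₀ = 52.5

With known observation variance, the Normal–Normal posterior has precision τ_n = τ₀ + n/σ² and mean μ_n = (τ₀μ₀ + (n/σ²)x̄)/τ_n.
Here τ₀ = 1/11.9 = 0.084034 and τ_data = 9/120.9 = 0.074442, so τ_n = 0.158476.
Rearranging for μ₀: μ₀ = (μ_n·τ_n − τ_data·x̄)/τ₀ = (37.5624·0.158476 − 0.074442·20.7) / 0.084034 = 4.411790/0.084034 ≈ 52.5.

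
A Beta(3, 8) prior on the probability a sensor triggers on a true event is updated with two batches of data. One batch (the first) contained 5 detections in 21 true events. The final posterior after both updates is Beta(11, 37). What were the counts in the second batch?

Because Beta–binomial updating is additive in the counts, the combined data contributed (α_post−α_prior, β_post−β_prior) successes and failures.
Total across both batches: 11−3=8 detections, 37−8=29 misses.
Subtract the first batch: 8−5=3 detections and 29−16=13 misses.

3 detections and 13 misses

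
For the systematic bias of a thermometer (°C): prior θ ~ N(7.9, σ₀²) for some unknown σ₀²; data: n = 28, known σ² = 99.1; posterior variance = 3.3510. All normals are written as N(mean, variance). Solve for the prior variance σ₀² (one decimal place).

For the Normal–Normal model with known σ², precisions add: τ_n = τ₀ + n/σ².
So 1/σ₀² = 1/3.3510 − 28/99.1 = 0.298418 − 0.282543 = 0.015875.
Hence σ₀² = 1/0.015875 ≈ 63.0.

σ₀² = 63.0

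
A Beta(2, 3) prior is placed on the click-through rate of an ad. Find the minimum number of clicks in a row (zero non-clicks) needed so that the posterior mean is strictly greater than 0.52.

k = 2

After k clicks and 0 non-clicks the posterior is Beta(2+k, 3), with mean (2+k)/(2+3+k).
Set (2+k)/(5+k) > 0.52 and solve: k > (0.52·5 − 2)/(1 − 0.52) = 1.250.
The smallest integer exceeding 1.250 is 2, and checking k=2: (4)/(7) = 0.5714 > 0.52.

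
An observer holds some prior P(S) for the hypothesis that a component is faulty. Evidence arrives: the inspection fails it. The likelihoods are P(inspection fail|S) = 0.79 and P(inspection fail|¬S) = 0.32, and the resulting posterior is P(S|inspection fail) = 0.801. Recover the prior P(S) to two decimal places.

Bayes' rule in odds form gives O(S|E) = O(S)·[P(E|S)/P(E|¬S)], hence O(S) = O(S|E)/LR.
Posterior odds = 0.801/(1−0.801) = 4.0251. LR = 0.79/0.32 = 2.4688.
Prior odds = 4.0251/2.4688 = 1.6304, so P(S) = 1.6304/(1+1.6304) ≈ 0.62.

P(S) = 0.62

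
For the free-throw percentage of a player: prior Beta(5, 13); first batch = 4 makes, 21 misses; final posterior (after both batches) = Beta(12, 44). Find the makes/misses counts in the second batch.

3 makes and 10 misses

Sequential conjugate updates are equivalent to a single update on the pooled data, so total successes = posterior α − prior α and total failures = posterior β − prior β.
Total across both batches: 12−5=7 makes, 44−13=31 misses.
Subtract the first batch: 7−4=3 makes and 31−21=10 misses.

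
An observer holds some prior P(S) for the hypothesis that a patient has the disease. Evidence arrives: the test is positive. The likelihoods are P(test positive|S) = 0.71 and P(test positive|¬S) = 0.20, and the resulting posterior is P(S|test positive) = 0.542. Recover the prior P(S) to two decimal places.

Bayes' rule in odds form gives O(S|E) = O(S)·[P(E|S)/P(E|¬S)], hence O(S) = O(S|E)/LR.
Posterior odds = 0.542/(1−0.542) = 1.1834. LR = 0.71/0.20 = 3.5500.
Prior odds = 1.1834/3.5500 = 0.3334, so P(S) = 0.3334/(1+0.3334) ≈ 0.25.

P(S) = 0.25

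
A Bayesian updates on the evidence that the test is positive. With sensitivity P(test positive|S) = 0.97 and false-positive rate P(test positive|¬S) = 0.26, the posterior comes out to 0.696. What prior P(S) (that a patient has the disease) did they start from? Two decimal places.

Bayes' rule in odds form gives O(S|E) = O(S)·[P(E|S)/P(E|¬S)], hence O(S) = O(S|E)/LR.
Posterior odds = 0.696/(1−0.696) = 2.2895. LR = 0.97/0.26 = 3.7308.
Prior odds = 2.2895/3.7308 = 0.6137, so P(S) = 0.6137/(1+0.6137) ≈ 0.38.

P(S) = 0.38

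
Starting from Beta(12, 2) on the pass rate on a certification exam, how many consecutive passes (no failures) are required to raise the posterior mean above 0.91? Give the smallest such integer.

After k passes and 0 failures the posterior is Beta(12+k, 2), with mean (12+k)/(12+2+k).
Set (12+k)/(14+k) > 0.91 and solve: k > (0.91·14 − 12)/(1 − 0.91) = 8.222.
The smallest integer exceeding 8.222 is 9, and checking k=9: (21)/(23) = 0.9130 > 0.91.

k = 9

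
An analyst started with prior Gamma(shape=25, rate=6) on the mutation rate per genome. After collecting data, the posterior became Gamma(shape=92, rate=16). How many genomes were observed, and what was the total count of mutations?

A Gamma(α, β) prior (rate parametrization) on a Poisson rate with n observations summing to S gives posterior Gamma(α+S, β+n).
Matching: Σxᵢ = 92 − 25 = 67 and n = 16 − 6 = 10.

n = 10 genomes with total 67 mutations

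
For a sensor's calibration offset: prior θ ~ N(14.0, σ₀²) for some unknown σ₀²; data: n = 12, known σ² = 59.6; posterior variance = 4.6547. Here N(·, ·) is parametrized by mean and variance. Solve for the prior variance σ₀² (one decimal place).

For the Normal–Normal model with known σ², precisions add: τ_n = τ₀ + n/σ².
So 1/σ₀² = 1/4.6547 − 12/59.6 = 0.214837 − 0.201342 = 0.013495.
Hence σ₀² = 1/0.013495 ≈ 74.1.

σ₀² = 74.1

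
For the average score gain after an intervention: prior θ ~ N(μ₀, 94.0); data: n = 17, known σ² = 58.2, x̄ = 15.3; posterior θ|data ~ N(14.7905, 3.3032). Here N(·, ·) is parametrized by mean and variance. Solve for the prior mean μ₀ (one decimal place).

μ₀ = 0.8

The posterior mean is a precision-weighted average: μ_n = (τ₀μ₀ + τ_data·x̄)/(τ₀+τ_data), with τ₀=1/σ₀² and τ_data=n/σ².
Here τ₀ = 1/94.0 = 0.010638 and τ_data = 17/58.2 = 0.292096, so τ_n = 0.302734.
Rearranging for μ₀: μ₀ = (μ_n·τ_n − τ_data·x̄)/τ₀ = (14.7905·0.302734 − 0.292096·15.3) / 0.010638 = 0.008518/0.010638 ≈ 0.8.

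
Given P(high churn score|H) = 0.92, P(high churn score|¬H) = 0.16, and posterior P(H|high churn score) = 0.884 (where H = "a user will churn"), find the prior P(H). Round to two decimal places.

In odds form, posterior odds = prior odds × likelihood ratio, so prior odds = posterior odds ÷ LR.
Posterior odds = 0.884/(1−0.884) = 7.6207. LR = 0.92/0.16 = 5.7500.
Prior odds = 7.6207/5.7500 = 1.3253, so P(H) = 1.3253/(1+1.3253) ≈ 0.57.

P(H) = 0.57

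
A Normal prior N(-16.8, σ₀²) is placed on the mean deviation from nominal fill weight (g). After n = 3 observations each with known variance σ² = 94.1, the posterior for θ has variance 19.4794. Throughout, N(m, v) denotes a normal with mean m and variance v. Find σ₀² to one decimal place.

For the Normal–Normal model with known σ², precisions add: τ_n = τ₀ + n/σ².
So 1/σ₀² = 1/19.4794 − 3/94.1 = 0.051336 − 0.031881 = 0.019455.
Hence σ₀² = 1/0.019455 ≈ 51.4.

σ₀² = 51.4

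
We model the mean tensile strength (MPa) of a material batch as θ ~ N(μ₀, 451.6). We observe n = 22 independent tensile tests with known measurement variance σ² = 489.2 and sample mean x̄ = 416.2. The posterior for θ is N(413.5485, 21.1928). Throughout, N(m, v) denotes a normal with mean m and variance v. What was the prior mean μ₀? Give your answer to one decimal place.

With known observation variance, the Normal–Normal posterior has precision τ_n = τ₀ + n/σ² and mean μ_n = (τ₀μ₀ + (n/σ²)x̄)/τ_n.
Here τ₀ = 1/451.6 = 0.002214 and τ_data = 22/489.2 = 0.044971, so τ_n = 0.047185.
Rearranging for μ₀: μ₀ = (μ_n·τ_n − τ_data·x̄)/τ₀ = (413.5485·0.047185 − 0.044971·416.2) / 0.002214 = 0.796356/0.002214 ≈ 359.7.

μ₀ = 359.7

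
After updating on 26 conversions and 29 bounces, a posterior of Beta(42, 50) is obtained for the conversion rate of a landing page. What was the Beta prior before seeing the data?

Beta is conjugate to the binomial likelihood: posterior = Beta(α+s, β+f).
So α = 42 − 26 = 16 and β = 50 − 29 = 21.

Beta(16, 21)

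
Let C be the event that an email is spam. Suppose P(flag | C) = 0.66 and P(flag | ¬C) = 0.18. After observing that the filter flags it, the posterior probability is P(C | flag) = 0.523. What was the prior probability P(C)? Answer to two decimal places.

Bayes' rule in odds form gives O(C|E) = O(C)·[P(E|C)/P(E|¬C)], hence O(C) = O(C|E)/LR.
Posterior odds = 0.523/(1−0.523) = 1.0964. LR = 0.66/0.18 = 3.6667.
Prior odds = 1.0964/3.6667 = 0.2990, so P(C) = 0.2990/(1+0.2990) ≈ 0.23.

P(C) = 0.23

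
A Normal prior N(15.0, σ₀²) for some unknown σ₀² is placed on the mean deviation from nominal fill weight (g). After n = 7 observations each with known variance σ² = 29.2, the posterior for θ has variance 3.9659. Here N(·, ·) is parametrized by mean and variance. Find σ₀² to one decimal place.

Posterior precision equals prior precision plus data precision: 1/σ_n² = 1/σ₀² + n/σ².
So 1/σ₀² = 1/3.9659 − 7/29.2 = 0.252150 − 0.239726 = 0.012424.
Hence σ₀² = 1/0.012424 ≈ 80.5.

σ₀² = 80.5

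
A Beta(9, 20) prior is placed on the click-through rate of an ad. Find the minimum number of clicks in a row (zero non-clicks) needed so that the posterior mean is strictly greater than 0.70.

After k clicks and 0 non-clicks the posterior is Beta(9+k, 20), with mean (9+k)/(9+20+k).
Set (9+k)/(29+k) > 0.70 and solve: k > (0.70·29 − 9)/(1 − 0.70) = 37.667.
The smallest integer exceeding 37.667 is 38, and checking k=38: (47)/(67) = 0.7015 > 0.70.

k = 38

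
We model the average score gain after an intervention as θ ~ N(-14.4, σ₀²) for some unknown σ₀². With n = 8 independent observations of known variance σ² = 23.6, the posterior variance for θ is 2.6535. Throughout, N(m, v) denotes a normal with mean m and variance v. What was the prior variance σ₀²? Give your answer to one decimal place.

Posterior precision equals prior precision plus data precision: 1/σ_n² = 1/σ₀² + n/σ².
So 1/σ₀² = 1/2.6535 − 8/23.6 = 0.376861 − 0.338983 = 0.037878.
Hence σ₀² = 1/0.037878 ≈ 26.4.

σ₀² = 26.4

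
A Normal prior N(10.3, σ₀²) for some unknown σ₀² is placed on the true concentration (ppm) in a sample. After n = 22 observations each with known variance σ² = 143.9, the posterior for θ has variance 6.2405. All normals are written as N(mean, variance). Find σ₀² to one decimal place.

Posterior precision equals prior precision plus data precision: 1/σ_n² = 1/σ₀² + n/σ².
So 1/σ₀² = 1/6.2405 − 22/143.9 = 0.160244 − 0.152884 = 0.007360.
Hence σ₀² = 1/0.007360 ≈ 135.9.

σ₀² = 135.9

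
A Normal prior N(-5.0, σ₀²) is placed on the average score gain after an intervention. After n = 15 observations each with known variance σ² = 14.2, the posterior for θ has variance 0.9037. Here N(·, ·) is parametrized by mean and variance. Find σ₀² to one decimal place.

For the Normal–Normal model with known σ², precisions add: τ_n = τ₀ + n/σ².
So 1/σ₀² = 1/0.9037 − 15/14.2 = 1.106562 − 1.056338 = 0.050224.
Hence σ₀² = 1/0.050224 ≈ 19.9.

σ₀² = 19.9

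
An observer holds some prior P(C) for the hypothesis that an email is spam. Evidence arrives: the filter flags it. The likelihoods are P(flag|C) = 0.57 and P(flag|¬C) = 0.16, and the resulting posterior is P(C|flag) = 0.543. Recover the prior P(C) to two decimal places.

In odds form, posterior odds = prior odds × likelihood ratio, so prior odds = posterior odds ÷ LR.
Posterior odds = 0.543/(1−0.543) = 1.1882. LR = 0.57/0.16 = 3.5625.
Prior odds = 1.1882/3.5625 = 0.3335, so P(C) = 0.3335/(1+0.3335) ≈ 0.25.

P(C) = 0.25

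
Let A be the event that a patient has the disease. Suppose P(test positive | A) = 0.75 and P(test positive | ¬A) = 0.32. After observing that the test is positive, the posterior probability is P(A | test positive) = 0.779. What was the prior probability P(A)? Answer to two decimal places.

P(A) = 0.60

Bayes' rule in odds form gives O(A|E) = O(A)·[P(E|A)/P(E|¬A)], hence O(A) = O(A|E)/LR.
Posterior odds = 0.779/(1−0.779) = 3.5249. LR = 0.75/0.32 = 2.3438.
Prior odds = 3.5249/2.3438 = 1.5039, so P(A) = 1.5039/(1+1.5039) ≈ 0.60.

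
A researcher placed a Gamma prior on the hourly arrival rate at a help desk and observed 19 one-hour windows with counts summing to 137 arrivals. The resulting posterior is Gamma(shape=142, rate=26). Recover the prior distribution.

Gamma(shape=5, rate=7)

A Gamma(α, β) prior (rate parametrization) on a Poisson rate with n observations summing to S gives posterior Gamma(α+S, β+n).
So α = 142 − 137 = 5 and β = 26 − 19 = 7.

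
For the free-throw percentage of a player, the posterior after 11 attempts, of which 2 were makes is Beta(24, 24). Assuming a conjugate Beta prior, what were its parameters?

Under Beta–binomial conjugacy the posterior parameters are (a+s, b+f).
Subtract the data counts: 24−2=22, 24−9=15.

Beta(22, 15)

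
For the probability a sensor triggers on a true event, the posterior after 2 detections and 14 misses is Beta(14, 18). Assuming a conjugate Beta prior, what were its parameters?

Beta(12, 4)

Beta is conjugate to the binomial likelihood: posterior = Beta(a+s, b+f).
So a = 14 − 2 = 12 and b = 18 − 14 = 4.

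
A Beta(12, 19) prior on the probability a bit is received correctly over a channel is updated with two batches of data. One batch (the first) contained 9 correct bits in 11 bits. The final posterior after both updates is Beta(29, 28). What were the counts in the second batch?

8 correct bits and 7 errors

Because Beta–binomial updating is additive in the counts, the combined data contributed (α_post−α_prior, β_post−β_prior) successes and failures.
Total across both batches: 29−12=17 correct bits, 28−19=9 errors.
Subtract the first batch: 17−9=8 correct bits and 9−2=7 errors.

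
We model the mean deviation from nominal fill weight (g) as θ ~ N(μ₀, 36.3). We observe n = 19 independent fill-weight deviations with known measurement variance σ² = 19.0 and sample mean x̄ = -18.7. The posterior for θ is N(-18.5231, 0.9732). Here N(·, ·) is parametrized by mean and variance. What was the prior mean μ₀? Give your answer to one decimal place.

μ₀ = -12.1

The posterior mean is a precision-weighted average: μ_n = (τ₀μ₀ + τ_data·x̄)/(τ₀+τ_data), with τ₀=1/σ₀² and τ_data=n/σ².
Here τ₀ = 1/36.3 = 0.027548 and τ_data = 19/19.0 = 1.000000, so τ_n = 1.027548.
Rearranging for μ₀: μ₀ = (μ_n·τ_n − τ_data·x̄)/τ₀ = (-18.5231·1.027548 − 1.000000·-18.7) / 0.027548 = -0.333374/0.027548 ≈ -12.1.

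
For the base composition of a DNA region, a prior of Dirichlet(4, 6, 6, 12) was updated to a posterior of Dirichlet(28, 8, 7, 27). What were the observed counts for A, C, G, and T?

For a Dirichlet(α) prior with multinomial counts c, the posterior is Dirichlet(α + c) componentwise.
Counts are posterior − prior componentwise: 28−4=24, 8−6=2, 7−6=1, 27−12=15.

counts (24, 2, 1, 15)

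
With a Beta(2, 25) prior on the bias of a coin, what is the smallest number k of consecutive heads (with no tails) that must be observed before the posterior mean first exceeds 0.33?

k = 11

After k heads and 0 tails the posterior is Beta(2+k, 25), with mean (2+k)/(2+25+k).
Set (2+k)/(27+k) > 0.33 and solve: k > (0.33·27 − 2)/(1 − 0.33) = 10.313.
The smallest integer exceeding 10.313 is 11, and checking k=11: (13)/(38) = 0.3421 > 0.33.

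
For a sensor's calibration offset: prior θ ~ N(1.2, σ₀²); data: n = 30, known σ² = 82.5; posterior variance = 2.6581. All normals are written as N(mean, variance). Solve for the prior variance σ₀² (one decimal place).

σ₀² = 79.5

Posterior precision equals prior precision plus data precision: 1/σ_n² = 1/σ₀² + n/σ².
So 1/σ₀² = 1/2.6581 − 30/82.5 = 0.376209 − 0.363636 = 0.012573.
Hence σ₀² = 1/0.012573 ≈ 79.5.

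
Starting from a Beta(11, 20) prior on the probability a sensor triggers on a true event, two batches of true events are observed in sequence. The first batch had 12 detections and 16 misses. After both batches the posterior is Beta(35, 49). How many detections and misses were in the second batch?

Sequential conjugate updates are equivalent to a single update on the pooled data, so total successes = posterior α − prior α and total failures = posterior β − prior β.
Total across both batches: 35−11=24 detections, 49−20=29 misses.
Subtract the first batch: 24−12=12 detections and 29−16=13 misses.

12 detections and 13 misses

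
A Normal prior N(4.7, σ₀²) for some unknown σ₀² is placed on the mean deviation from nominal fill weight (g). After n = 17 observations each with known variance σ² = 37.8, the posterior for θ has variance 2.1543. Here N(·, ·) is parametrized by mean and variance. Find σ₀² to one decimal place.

For the Normal–Normal model with known σ², precisions add: τ_n = τ₀ + n/σ².
So 1/σ₀² = 1/2.1543 − 17/37.8 = 0.464188 − 0.449735 = 0.014453.
Hence σ₀² = 1/0.014453 ≈ 69.2.

σ₀² = 69.2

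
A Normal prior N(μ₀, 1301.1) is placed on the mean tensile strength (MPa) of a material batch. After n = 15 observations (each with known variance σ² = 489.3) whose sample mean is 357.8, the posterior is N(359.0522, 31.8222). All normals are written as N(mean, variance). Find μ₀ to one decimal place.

With known observation variance, the Normal–Normal posterior has precision τ_n = τ₀ + n/σ² and mean μ_n = (τ₀μ₀ + (n/σ²)x̄)/τ_n.
Here τ₀ = 1/1301.1 = 0.000769 and τ_data = 15/489.3 = 0.030656, so τ_n = 0.031425.
Rearranging for μ₀: μ₀ = (μ_n·τ_n − τ_data·x̄)/τ₀ = (359.0522·0.031425 − 0.030656·357.8) / 0.000769 = 0.314499/0.000769 ≈ 409.0.

μ₀ = 409.0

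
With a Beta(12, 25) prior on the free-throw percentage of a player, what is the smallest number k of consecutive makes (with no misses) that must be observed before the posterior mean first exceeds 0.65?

After k makes and 0 misses the posterior is Beta(12+k, 25), with mean (12+k)/(12+25+k).
Set (12+k)/(37+k) > 0.65 and solve: k > (0.65·37 − 12)/(1 − 0.65) = 34.429.
The smallest integer exceeding 34.429 is 35, and checking k=35: (47)/(72) = 0.6528 > 0.65.

k = 35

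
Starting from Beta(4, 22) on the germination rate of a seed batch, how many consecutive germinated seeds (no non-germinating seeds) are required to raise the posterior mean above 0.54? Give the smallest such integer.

k = 22

After k germinated seeds and 0 non-germinating seeds the posterior is Beta(4+k, 22), with mean (4+k)/(4+22+k).
Set (4+k)/(26+k) > 0.54 and solve: k > (0.54·26 − 4)/(1 − 0.54) = 21.826.
The smallest integer exceeding 21.826 is 22.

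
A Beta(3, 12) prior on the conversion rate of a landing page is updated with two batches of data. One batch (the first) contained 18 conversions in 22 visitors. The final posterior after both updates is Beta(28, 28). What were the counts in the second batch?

Sequential conjugate updates are equivalent to a single update on the pooled data, so total successes = posterior α − prior α and total failures = posterior β − prior β.
Total across both batches: 28−3=25 conversions, 28−12=16 bounces.
Subtract the first batch: 25−18=7 conversions and 16−4=12 bounces.

7 conversions and 12 bounces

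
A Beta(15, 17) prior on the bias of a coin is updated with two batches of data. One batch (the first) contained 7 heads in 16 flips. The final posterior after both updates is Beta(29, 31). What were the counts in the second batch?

Because Beta–binomial updating is additive in the counts, the combined data contributed (α_post−α_prior, β_post−β_prior) successes and failures.
Total across both batches: 29−15=14 heads, 31−17=14 tails.
Subtract the first batch: 14−7=7 heads and 14−9=5 tails.

7 heads and 5 tails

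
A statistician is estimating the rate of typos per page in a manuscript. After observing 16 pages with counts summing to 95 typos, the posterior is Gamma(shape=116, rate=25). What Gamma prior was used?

A Gamma(α, β) prior (rate parametrization) on a Poisson rate with n observations summing to S gives posterior Gamma(α+S, β+n).
So α = 116 − 95 = 21 and β = 25 − 16 = 9.

Gamma(shape=21, rate=9)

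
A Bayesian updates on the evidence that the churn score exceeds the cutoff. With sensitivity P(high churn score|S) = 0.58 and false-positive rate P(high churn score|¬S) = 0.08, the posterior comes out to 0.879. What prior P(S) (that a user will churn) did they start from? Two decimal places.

Bayes' rule in odds form gives O(S|E) = O(S)·[P(E|S)/P(E|¬S)], hence O(S) = O(S|E)/LR.
Posterior odds = 0.879/(1−0.879) = 7.2645. LR = 0.58/0.08 = 7.2500.
Prior odds = 7.2645/7.2500 = 1.0020, so P(S) = 1.0020/(1+1.0020) ≈ 0.50.

P(S) = 0.50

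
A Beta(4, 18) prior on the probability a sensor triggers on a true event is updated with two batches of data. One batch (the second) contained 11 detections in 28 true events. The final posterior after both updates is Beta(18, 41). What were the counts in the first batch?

Sequential conjugate updates are equivalent to a single update on the pooled data, so total successes = posterior α − prior α and total failures = posterior β − prior β.
Total across both batches: 18−4=14 detections, 41−18=23 misses.
Subtract the second batch: 14−11=3 detections and 23−17=6 misses.

3 detections and 6 misses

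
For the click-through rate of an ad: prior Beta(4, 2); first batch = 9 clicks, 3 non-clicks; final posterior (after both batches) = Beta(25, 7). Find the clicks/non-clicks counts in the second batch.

Sequential conjugate updates are equivalent to a single update on the pooled data, so total successes = posterior α − prior α and total failures = posterior β − prior β.
Total across both batches: 25−4=21 clicks, 7−2=5 non-clicks.
Subtract the first batch: 21−9=12 clicks and 5−3=2 non-clicks.

12 clicks and 2 non-clicks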